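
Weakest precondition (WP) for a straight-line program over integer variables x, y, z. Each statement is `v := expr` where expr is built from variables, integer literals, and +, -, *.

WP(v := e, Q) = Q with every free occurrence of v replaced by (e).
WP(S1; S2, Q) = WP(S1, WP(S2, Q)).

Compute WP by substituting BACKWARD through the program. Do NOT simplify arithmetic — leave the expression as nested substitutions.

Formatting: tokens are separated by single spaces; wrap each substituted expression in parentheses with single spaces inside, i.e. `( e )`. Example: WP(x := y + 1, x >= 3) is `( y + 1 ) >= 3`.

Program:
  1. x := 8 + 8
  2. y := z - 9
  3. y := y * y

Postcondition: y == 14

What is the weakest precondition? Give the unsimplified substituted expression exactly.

Answer: ( ( z - 9 ) * ( z - 9 ) ) == 14

Derivation:
post: y == 14
stmt 3: y := y * y  -- replace 1 occurrence(s) of y with (y * y)
  => ( y * y ) == 14
stmt 2: y := z - 9  -- replace 2 occurrence(s) of y with (z - 9)
  => ( ( z - 9 ) * ( z - 9 ) ) == 14
stmt 1: x := 8 + 8  -- replace 0 occurrence(s) of x with (8 + 8)
  => ( ( z - 9 ) * ( z - 9 ) ) == 14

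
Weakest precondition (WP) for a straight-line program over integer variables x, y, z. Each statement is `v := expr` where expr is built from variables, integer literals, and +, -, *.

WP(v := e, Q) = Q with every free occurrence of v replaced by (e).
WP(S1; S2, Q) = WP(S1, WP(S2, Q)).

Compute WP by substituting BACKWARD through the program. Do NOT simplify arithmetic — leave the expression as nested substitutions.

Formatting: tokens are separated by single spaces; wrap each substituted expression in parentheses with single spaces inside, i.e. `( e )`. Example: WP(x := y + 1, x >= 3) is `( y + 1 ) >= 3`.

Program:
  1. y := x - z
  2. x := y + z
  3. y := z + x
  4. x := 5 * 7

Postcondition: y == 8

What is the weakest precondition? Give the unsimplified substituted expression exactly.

Answer: ( z + ( ( x - z ) + z ) ) == 8

Derivation:
post: y == 8
stmt 4: x := 5 * 7  -- replace 0 occurrence(s) of x with (5 * 7)
  => y == 8
stmt 3: y := z + x  -- replace 1 occurrence(s) of y with (z + x)
  => ( z + x ) == 8
stmt 2: x := y + z  -- replace 1 occurrence(s) of x with (y + z)
  => ( z + ( y + z ) ) == 8
stmt 1: y := x - z  -- replace 1 occurrence(s) of y with (x - z)
  => ( z + ( ( x - z ) + z ) ) == 8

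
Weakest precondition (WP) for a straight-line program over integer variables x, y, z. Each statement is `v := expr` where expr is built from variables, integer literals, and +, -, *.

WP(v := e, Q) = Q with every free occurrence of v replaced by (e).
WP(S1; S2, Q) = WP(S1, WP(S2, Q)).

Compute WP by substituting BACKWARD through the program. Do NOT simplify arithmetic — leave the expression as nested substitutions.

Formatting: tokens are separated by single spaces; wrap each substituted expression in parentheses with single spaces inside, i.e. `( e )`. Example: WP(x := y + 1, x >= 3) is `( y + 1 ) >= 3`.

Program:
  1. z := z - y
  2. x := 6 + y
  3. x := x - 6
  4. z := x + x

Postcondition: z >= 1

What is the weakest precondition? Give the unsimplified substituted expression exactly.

post: z >= 1
stmt 4: z := x + x  -- replace 1 occurrence(s) of z with (x + x)
  => ( x + x ) >= 1
stmt 3: x := x - 6  -- replace 2 occurrence(s) of x with (x - 6)
  => ( ( x - 6 ) + ( x - 6 ) ) >= 1
stmt 2: x := 6 + y  -- replace 2 occurrence(s) of x with (6 + y)
  => ( ( ( 6 + y ) - 6 ) + ( ( 6 + y ) - 6 ) ) >= 1
stmt 1: z := z - y  -- replace 0 occurrence(s) of z with (z - y)
  => ( ( ( 6 + y ) - 6 ) + ( ( 6 + y ) - 6 ) ) >= 1

Answer: ( ( ( 6 + y ) - 6 ) + ( ( 6 + y ) - 6 ) ) >= 1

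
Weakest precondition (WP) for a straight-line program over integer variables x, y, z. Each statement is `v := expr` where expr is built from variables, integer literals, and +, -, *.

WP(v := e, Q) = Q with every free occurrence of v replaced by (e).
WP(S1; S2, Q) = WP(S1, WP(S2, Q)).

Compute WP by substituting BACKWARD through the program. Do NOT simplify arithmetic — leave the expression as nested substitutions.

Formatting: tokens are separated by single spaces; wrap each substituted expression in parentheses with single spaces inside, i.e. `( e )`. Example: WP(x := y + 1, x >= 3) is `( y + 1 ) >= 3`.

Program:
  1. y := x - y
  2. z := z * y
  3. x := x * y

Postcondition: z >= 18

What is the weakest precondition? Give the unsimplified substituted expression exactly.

Answer: ( z * ( x - y ) ) >= 18

Derivation:
post: z >= 18
stmt 3: x := x * y  -- replace 0 occurrence(s) of x with (x * y)
  => z >= 18
stmt 2: z := z * y  -- replace 1 occurrence(s) of z with (z * y)
  => ( z * y ) >= 18
stmt 1: y := x - y  -- replace 1 occurrence(s) of y with (x - y)
  => ( z * ( x - y ) ) >= 18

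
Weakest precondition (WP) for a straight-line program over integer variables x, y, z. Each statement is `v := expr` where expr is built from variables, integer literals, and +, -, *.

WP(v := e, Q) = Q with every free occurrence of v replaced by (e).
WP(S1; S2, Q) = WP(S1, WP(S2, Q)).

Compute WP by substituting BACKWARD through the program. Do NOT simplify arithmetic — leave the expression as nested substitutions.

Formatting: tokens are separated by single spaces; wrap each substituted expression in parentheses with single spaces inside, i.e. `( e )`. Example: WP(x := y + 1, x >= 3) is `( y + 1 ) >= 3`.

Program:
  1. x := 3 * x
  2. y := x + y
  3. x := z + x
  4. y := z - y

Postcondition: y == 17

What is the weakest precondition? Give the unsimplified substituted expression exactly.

post: y == 17
stmt 4: y := z - y  -- replace 1 occurrence(s) of y with (z - y)
  => ( z - y ) == 17
stmt 3: x := z + x  -- replace 0 occurrence(s) of x with (z + x)
  => ( z - y ) == 17
stmt 2: y := x + y  -- replace 1 occurrence(s) of y with (x + y)
  => ( z - ( x + y ) ) == 17
stmt 1: x := 3 * x  -- replace 1 occurrence(s) of x with (3 * x)
  => ( z - ( ( 3 * x ) + y ) ) == 17

Answer: ( z - ( ( 3 * x ) + y ) ) == 17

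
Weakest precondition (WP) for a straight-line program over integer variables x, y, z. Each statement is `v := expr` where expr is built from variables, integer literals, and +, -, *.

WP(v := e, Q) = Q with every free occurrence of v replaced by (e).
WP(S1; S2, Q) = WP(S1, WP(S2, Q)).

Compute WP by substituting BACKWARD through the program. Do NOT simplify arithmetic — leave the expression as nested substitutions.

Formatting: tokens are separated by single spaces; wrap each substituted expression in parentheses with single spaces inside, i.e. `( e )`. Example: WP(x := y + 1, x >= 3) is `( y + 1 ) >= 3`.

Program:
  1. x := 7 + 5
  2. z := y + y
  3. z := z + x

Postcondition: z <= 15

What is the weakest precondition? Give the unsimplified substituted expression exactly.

Answer: ( ( y + y ) + ( 7 + 5 ) ) <= 15

Derivation:
post: z <= 15
stmt 3: z := z + x  -- replace 1 occurrence(s) of z with (z + x)
  => ( z + x ) <= 15
stmt 2: z := y + y  -- replace 1 occurrence(s) of z with (y + y)
  => ( ( y + y ) + x ) <= 15
stmt 1: x := 7 + 5  -- replace 1 occurrence(s) of x with (7 + 5)
  => ( ( y + y ) + ( 7 + 5 ) ) <= 15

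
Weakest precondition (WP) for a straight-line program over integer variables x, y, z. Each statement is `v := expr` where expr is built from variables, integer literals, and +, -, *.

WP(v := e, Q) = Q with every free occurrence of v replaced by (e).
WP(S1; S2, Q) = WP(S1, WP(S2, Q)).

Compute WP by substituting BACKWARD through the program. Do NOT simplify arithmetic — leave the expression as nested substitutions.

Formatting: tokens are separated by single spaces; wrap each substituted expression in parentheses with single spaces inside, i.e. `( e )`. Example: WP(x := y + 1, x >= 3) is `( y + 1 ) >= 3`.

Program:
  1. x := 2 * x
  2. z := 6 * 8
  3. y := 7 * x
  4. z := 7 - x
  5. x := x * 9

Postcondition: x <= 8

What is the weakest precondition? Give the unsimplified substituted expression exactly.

post: x <= 8
stmt 5: x := x * 9  -- replace 1 occurrence(s) of x with (x * 9)
  => ( x * 9 ) <= 8
stmt 4: z := 7 - x  -- replace 0 occurrence(s) of z with (7 - x)
  => ( x * 9 ) <= 8
stmt 3: y := 7 * x  -- replace 0 occurrence(s) of y with (7 * x)
  => ( x * 9 ) <= 8
stmt 2: z := 6 * 8  -- replace 0 occurrence(s) of z with (6 * 8)
  => ( x * 9 ) <= 8
stmt 1: x := 2 * x  -- replace 1 occurrence(s) of x with (2 * x)
  => ( ( 2 * x ) * 9 ) <= 8

Answer: ( ( 2 * x ) * 9 ) <= 8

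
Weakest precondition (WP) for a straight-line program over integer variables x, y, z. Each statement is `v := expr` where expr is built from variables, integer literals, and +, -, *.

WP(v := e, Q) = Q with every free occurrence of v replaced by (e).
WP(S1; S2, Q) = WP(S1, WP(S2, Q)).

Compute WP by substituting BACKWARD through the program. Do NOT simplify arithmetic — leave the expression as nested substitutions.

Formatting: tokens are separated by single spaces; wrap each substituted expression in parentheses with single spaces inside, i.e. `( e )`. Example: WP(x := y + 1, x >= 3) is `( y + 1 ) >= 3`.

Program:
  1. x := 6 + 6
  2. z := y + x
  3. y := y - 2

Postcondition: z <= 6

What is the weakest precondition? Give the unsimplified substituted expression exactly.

post: z <= 6
stmt 3: y := y - 2  -- replace 0 occurrence(s) of y with (y - 2)
  => z <= 6
stmt 2: z := y + x  -- replace 1 occurrence(s) of z with (y + x)
  => ( y + x ) <= 6
stmt 1: x := 6 + 6  -- replace 1 occurrence(s) of x with (6 + 6)
  => ( y + ( 6 + 6 ) ) <= 6

Answer: ( y + ( 6 + 6 ) ) <= 6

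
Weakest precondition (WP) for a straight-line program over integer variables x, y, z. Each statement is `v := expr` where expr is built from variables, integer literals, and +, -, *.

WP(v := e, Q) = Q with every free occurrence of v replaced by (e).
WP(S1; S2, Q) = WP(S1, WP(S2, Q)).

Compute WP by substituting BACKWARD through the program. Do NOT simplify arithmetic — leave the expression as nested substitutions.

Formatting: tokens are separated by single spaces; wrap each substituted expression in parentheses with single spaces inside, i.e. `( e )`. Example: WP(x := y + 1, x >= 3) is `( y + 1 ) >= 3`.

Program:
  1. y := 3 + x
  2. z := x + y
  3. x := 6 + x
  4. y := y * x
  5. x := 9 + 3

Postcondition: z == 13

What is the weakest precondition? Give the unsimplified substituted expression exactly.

Answer: ( x + ( 3 + x ) ) == 13

Derivation:
post: z == 13
stmt 5: x := 9 + 3  -- replace 0 occurrence(s) of x with (9 + 3)
  => z == 13
stmt 4: y := y * x  -- replace 0 occurrence(s) of y with (y * x)
  => z == 13
stmt 3: x := 6 + x  -- replace 0 occurrence(s) of x with (6 + x)
  => z == 13
stmt 2: z := x + y  -- replace 1 occurrence(s) of z with (x + y)
  => ( x + y ) == 13
stmt 1: y := 3 + x  -- replace 1 occurrence(s) of y with (3 + x)
  => ( x + ( 3 + x ) ) == 13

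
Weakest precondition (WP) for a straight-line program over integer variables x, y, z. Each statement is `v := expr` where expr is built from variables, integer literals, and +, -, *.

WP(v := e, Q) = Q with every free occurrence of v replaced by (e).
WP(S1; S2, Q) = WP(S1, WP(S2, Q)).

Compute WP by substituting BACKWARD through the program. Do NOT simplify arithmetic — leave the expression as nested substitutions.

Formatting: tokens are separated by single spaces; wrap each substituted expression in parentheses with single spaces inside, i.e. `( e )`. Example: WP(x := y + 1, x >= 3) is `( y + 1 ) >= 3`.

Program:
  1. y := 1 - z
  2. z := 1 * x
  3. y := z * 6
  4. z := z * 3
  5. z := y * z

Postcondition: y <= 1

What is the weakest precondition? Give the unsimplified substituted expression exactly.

post: y <= 1
stmt 5: z := y * z  -- replace 0 occurrence(s) of z with (y * z)
  => y <= 1
stmt 4: z := z * 3  -- replace 0 occurrence(s) of z with (z * 3)
  => y <= 1
stmt 3: y := z * 6  -- replace 1 occurrence(s) of y with (z * 6)
  => ( z * 6 ) <= 1
stmt 2: z := 1 * x  -- replace 1 occurrence(s) of z with (1 * x)
  => ( ( 1 * x ) * 6 ) <= 1
stmt 1: y := 1 - z  -- replace 0 occurrence(s) of y with (1 - z)
  => ( ( 1 * x ) * 6 ) <= 1

Answer: ( ( 1 * x ) * 6 ) <= 1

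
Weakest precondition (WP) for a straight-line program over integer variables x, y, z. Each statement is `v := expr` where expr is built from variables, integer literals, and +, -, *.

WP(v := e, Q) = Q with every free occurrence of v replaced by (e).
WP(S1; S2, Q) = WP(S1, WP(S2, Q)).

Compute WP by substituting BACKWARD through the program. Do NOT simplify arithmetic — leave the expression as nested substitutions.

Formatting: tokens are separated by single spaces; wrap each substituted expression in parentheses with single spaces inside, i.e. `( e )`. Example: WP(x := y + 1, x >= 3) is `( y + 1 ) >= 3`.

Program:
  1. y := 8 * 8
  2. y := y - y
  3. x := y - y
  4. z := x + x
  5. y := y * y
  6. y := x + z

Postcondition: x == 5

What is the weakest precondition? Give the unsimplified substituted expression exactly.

post: x == 5
stmt 6: y := x + z  -- replace 0 occurrence(s) of y with (x + z)
  => x == 5
stmt 5: y := y * y  -- replace 0 occurrence(s) of y with (y * y)
  => x == 5
stmt 4: z := x + x  -- replace 0 occurrence(s) of z with (x + x)
  => x == 5
stmt 3: x := y - y  -- replace 1 occurrence(s) of x with (y - y)
  => ( y - y ) == 5
stmt 2: y := y - y  -- replace 2 occurrence(s) of y with (y - y)
  => ( ( y - y ) - ( y - y ) ) == 5
stmt 1: y := 8 * 8  -- replace 4 occurrence(s) of y with (8 * 8)
  => ( ( ( 8 * 8 ) - ( 8 * 8 ) ) - ( ( 8 * 8 ) - ( 8 * 8 ) ) ) == 5

Answer: ( ( ( 8 * 8 ) - ( 8 * 8 ) ) - ( ( 8 * 8 ) - ( 8 * 8 ) ) ) == 5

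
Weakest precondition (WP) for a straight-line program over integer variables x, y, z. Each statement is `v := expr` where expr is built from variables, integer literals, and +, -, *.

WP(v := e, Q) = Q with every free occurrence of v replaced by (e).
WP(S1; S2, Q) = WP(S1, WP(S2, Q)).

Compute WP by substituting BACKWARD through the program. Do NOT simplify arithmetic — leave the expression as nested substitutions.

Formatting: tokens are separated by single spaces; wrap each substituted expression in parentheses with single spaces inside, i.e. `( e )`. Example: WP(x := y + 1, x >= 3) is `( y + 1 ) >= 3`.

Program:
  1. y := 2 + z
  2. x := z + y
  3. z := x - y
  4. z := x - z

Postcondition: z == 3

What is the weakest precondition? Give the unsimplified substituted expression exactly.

Answer: ( ( z + ( 2 + z ) ) - ( ( z + ( 2 + z ) ) - ( 2 + z ) ) ) == 3

Derivation:
post: z == 3
stmt 4: z := x - z  -- replace 1 occurrence(s) of z with (x - z)
  => ( x - z ) == 3
stmt 3: z := x - y  -- replace 1 occurrence(s) of z with (x - y)
  => ( x - ( x - y ) ) == 3
stmt 2: x := z + y  -- replace 2 occurrence(s) of x with (z + y)
  => ( ( z + y ) - ( ( z + y ) - y ) ) == 3
stmt 1: y := 2 + z  -- replace 3 occurrence(s) of y with (2 + z)
  => ( ( z + ( 2 + z ) ) - ( ( z + ( 2 + z ) ) - ( 2 + z ) ) ) == 3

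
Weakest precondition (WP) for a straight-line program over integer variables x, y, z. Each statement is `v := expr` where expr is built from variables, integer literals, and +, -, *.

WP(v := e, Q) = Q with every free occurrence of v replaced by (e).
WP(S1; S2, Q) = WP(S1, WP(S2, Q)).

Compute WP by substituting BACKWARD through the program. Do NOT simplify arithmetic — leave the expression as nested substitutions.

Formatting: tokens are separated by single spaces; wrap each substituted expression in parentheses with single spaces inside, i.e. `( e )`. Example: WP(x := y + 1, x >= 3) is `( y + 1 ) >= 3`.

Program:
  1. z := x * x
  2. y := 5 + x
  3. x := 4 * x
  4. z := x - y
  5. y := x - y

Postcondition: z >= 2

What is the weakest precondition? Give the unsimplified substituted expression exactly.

post: z >= 2
stmt 5: y := x - y  -- replace 0 occurrence(s) of y with (x - y)
  => z >= 2
stmt 4: z := x - y  -- replace 1 occurrence(s) of z with (x - y)
  => ( x - y ) >= 2
stmt 3: x := 4 * x  -- replace 1 occurrence(s) of x with (4 * x)
  => ( ( 4 * x ) - y ) >= 2
stmt 2: y := 5 + x  -- replace 1 occurrence(s) of y with (5 + x)
  => ( ( 4 * x ) - ( 5 + x ) ) >= 2
stmt 1: z := x * x  -- replace 0 occurrence(s) of z with (x * x)
  => ( ( 4 * x ) - ( 5 + x ) ) >= 2

Answer: ( ( 4 * x ) - ( 5 + x ) ) >= 2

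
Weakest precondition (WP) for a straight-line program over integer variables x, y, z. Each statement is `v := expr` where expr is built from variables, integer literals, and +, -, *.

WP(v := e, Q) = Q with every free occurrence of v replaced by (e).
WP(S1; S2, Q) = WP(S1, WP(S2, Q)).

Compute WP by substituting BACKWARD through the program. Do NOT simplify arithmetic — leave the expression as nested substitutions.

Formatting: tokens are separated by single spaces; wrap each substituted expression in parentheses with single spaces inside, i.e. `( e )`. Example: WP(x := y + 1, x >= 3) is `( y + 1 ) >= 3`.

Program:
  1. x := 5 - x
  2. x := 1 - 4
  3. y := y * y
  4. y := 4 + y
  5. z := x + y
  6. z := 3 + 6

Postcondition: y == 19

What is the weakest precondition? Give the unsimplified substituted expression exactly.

post: y == 19
stmt 6: z := 3 + 6  -- replace 0 occurrence(s) of z with (3 + 6)
  => y == 19
stmt 5: z := x + y  -- replace 0 occurrence(s) of z with (x + y)
  => y == 19
stmt 4: y := 4 + y  -- replace 1 occurrence(s) of y with (4 + y)
  => ( 4 + y ) == 19
stmt 3: y := y * y  -- replace 1 occurrence(s) of y with (y * y)
  => ( 4 + ( y * y ) ) == 19
stmt 2: x := 1 - 4  -- replace 0 occurrence(s) of x with (1 - 4)
  => ( 4 + ( y * y ) ) == 19
stmt 1: x := 5 - x  -- replace 0 occurrence(s) of x with (5 - x)
  => ( 4 + ( y * y ) ) == 19

Answer: ( 4 + ( y * y ) ) == 19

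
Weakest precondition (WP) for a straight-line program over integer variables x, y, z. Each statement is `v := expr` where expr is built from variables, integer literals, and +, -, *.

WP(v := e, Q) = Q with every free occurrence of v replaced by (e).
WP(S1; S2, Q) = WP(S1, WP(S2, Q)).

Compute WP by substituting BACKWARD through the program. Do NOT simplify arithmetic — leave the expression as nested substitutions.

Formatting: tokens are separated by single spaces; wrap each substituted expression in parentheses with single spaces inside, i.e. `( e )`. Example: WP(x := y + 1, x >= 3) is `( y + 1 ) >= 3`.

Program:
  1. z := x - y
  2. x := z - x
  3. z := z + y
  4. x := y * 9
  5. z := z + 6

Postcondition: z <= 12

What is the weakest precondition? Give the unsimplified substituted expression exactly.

post: z <= 12
stmt 5: z := z + 6  -- replace 1 occurrence(s) of z with (z + 6)
  => ( z + 6 ) <= 12
stmt 4: x := y * 9  -- replace 0 occurrence(s) of x with (y * 9)
  => ( z + 6 ) <= 12
stmt 3: z := z + y  -- replace 1 occurrence(s) of z with (z + y)
  => ( ( z + y ) + 6 ) <= 12
stmt 2: x := z - x  -- replace 0 occurrence(s) of x with (z - x)
  => ( ( z + y ) + 6 ) <= 12
stmt 1: z := x - y  -- replace 1 occurrence(s) of z with (x - y)
  => ( ( ( x - y ) + y ) + 6 ) <= 12

Answer: ( ( ( x - y ) + y ) + 6 ) <= 12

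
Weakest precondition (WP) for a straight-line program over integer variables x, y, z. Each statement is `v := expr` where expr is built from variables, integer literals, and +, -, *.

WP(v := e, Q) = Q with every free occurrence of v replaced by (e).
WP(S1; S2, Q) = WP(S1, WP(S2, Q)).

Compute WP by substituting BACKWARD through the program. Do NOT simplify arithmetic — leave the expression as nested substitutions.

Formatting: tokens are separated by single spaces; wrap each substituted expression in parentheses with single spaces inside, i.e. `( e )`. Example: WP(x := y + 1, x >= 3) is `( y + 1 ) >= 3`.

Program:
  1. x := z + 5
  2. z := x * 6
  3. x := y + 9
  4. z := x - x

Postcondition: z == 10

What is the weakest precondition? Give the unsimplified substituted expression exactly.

Answer: ( ( y + 9 ) - ( y + 9 ) ) == 10

Derivation:
post: z == 10
stmt 4: z := x - x  -- replace 1 occurrence(s) of z with (x - x)
  => ( x - x ) == 10
stmt 3: x := y + 9  -- replace 2 occurrence(s) of x with (y + 9)
  => ( ( y + 9 ) - ( y + 9 ) ) == 10
stmt 2: z := x * 6  -- replace 0 occurrence(s) of z with (x * 6)
  => ( ( y + 9 ) - ( y + 9 ) ) == 10
stmt 1: x := z + 5  -- replace 0 occurrence(s) of x with (z + 5)
  => ( ( y + 9 ) - ( y + 9 ) ) == 10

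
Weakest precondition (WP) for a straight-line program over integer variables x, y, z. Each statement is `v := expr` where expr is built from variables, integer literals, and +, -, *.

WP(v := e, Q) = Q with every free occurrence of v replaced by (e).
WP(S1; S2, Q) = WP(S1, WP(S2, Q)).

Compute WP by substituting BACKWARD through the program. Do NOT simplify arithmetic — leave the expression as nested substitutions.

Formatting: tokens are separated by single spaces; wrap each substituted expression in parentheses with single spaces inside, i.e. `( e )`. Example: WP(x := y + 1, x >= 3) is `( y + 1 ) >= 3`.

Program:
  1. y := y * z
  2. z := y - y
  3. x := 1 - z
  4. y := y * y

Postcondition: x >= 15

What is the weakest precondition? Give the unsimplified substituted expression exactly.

post: x >= 15
stmt 4: y := y * y  -- replace 0 occurrence(s) of y with (y * y)
  => x >= 15
stmt 3: x := 1 - z  -- replace 1 occurrence(s) of x with (1 - z)
  => ( 1 - z ) >= 15
stmt 2: z := y - y  -- replace 1 occurrence(s) of z with (y - y)
  => ( 1 - ( y - y ) ) >= 15
stmt 1: y := y * z  -- replace 2 occurrence(s) of y with (y * z)
  => ( 1 - ( ( y * z ) - ( y * z ) ) ) >= 15

Answer: ( 1 - ( ( y * z ) - ( y * z ) ) ) >= 15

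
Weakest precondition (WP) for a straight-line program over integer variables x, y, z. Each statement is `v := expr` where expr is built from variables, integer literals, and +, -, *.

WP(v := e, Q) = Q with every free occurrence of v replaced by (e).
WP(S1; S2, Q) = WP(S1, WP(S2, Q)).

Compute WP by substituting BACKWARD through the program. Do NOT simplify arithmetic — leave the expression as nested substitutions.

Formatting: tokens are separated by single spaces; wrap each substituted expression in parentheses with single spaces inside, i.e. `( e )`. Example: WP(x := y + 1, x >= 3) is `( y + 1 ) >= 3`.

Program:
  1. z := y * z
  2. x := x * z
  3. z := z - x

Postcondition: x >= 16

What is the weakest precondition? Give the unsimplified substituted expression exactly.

Answer: ( x * ( y * z ) ) >= 16

Derivation:
post: x >= 16
stmt 3: z := z - x  -- replace 0 occurrence(s) of z with (z - x)
  => x >= 16
stmt 2: x := x * z  -- replace 1 occurrence(s) of x with (x * z)
  => ( x * z ) >= 16
stmt 1: z := y * z  -- replace 1 occurrence(s) of z with (y * z)
  => ( x * ( y * z ) ) >= 16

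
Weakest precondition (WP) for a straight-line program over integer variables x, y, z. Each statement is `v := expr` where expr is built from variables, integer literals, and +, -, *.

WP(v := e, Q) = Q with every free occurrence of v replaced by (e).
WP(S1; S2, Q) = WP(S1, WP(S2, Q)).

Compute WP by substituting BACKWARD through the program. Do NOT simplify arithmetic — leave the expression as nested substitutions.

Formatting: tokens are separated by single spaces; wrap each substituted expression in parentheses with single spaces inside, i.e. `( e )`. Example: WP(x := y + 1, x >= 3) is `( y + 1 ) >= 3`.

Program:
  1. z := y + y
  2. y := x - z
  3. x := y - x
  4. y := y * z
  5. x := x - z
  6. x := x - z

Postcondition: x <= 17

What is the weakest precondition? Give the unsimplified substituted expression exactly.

post: x <= 17
stmt 6: x := x - z  -- replace 1 occurrence(s) of x with (x - z)
  => ( x - z ) <= 17
stmt 5: x := x - z  -- replace 1 occurrence(s) of x with (x - z)
  => ( ( x - z ) - z ) <= 17
stmt 4: y := y * z  -- replace 0 occurrence(s) of y with (y * z)
  => ( ( x - z ) - z ) <= 17
stmt 3: x := y - x  -- replace 1 occurrence(s) of x with (y - x)
  => ( ( ( y - x ) - z ) - z ) <= 17
stmt 2: y := x - z  -- replace 1 occurrence(s) of y with (x - z)
  => ( ( ( ( x - z ) - x ) - z ) - z ) <= 17
stmt 1: z := y + y  -- replace 3 occurrence(s) of z with (y + y)
  => ( ( ( ( x - ( y + y ) ) - x ) - ( y + y ) ) - ( y + y ) ) <= 17

Answer: ( ( ( ( x - ( y + y ) ) - x ) - ( y + y ) ) - ( y + y ) ) <= 17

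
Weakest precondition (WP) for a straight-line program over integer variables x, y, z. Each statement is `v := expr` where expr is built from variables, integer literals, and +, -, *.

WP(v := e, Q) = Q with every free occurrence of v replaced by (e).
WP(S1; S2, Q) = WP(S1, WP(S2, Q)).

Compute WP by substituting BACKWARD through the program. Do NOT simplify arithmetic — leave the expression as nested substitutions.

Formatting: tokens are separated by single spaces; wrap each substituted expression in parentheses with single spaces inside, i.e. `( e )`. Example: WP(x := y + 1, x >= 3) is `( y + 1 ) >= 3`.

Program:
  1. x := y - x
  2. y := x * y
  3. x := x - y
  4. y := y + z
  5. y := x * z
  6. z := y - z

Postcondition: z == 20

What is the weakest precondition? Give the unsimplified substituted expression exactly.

post: z == 20
stmt 6: z := y - z  -- replace 1 occurrence(s) of z with (y - z)
  => ( y - z ) == 20
stmt 5: y := x * z  -- replace 1 occurrence(s) of y with (x * z)
  => ( ( x * z ) - z ) == 20
stmt 4: y := y + z  -- replace 0 occurrence(s) of y with (y + z)
  => ( ( x * z ) - z ) == 20
stmt 3: x := x - y  -- replace 1 occurrence(s) of x with (x - y)
  => ( ( ( x - y ) * z ) - z ) == 20
stmt 2: y := x * y  -- replace 1 occurrence(s) of y with (x * y)
  => ( ( ( x - ( x * y ) ) * z ) - z ) == 20
stmt 1: x := y - x  -- replace 2 occurrence(s) of x with (y - x)
  => ( ( ( ( y - x ) - ( ( y - x ) * y ) ) * z ) - z ) == 20

Answer: ( ( ( ( y - x ) - ( ( y - x ) * y ) ) * z ) - z ) == 20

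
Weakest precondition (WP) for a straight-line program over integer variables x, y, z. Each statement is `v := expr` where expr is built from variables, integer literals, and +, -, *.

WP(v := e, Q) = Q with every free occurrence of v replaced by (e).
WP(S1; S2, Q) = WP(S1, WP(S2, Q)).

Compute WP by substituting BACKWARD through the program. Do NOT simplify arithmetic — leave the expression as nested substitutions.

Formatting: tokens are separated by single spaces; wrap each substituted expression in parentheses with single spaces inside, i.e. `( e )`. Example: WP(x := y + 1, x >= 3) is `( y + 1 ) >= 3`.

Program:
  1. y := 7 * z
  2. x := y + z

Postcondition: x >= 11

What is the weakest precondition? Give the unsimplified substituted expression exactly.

Answer: ( ( 7 * z ) + z ) >= 11

Derivation:
post: x >= 11
stmt 2: x := y + z  -- replace 1 occurrence(s) of x with (y + z)
  => ( y + z ) >= 11
stmt 1: y := 7 * z  -- replace 1 occurrence(s) of y with (7 * z)
  => ( ( 7 * z ) + z ) >= 11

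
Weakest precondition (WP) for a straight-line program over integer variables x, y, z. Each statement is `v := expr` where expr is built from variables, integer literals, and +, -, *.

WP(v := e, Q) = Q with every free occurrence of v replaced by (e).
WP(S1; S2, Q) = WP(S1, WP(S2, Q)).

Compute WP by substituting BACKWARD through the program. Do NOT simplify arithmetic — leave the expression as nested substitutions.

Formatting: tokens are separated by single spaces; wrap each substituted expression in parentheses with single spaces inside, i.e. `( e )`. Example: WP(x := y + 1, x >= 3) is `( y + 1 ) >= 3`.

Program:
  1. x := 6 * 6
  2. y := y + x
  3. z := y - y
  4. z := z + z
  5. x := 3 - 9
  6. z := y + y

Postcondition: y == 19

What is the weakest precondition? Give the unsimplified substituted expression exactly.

post: y == 19
stmt 6: z := y + y  -- replace 0 occurrence(s) of z with (y + y)
  => y == 19
stmt 5: x := 3 - 9  -- replace 0 occurrence(s) of x with (3 - 9)
  => y == 19
stmt 4: z := z + z  -- replace 0 occurrence(s) of z with (z + z)
  => y == 19
stmt 3: z := y - y  -- replace 0 occurrence(s) of z with (y - y)
  => y == 19
stmt 2: y := y + x  -- replace 1 occurrence(s) of y with (y + x)
  => ( y + x ) == 19
stmt 1: x := 6 * 6  -- replace 1 occurrence(s) of x with (6 * 6)
  => ( y + ( 6 * 6 ) ) == 19

Answer: ( y + ( 6 * 6 ) ) == 19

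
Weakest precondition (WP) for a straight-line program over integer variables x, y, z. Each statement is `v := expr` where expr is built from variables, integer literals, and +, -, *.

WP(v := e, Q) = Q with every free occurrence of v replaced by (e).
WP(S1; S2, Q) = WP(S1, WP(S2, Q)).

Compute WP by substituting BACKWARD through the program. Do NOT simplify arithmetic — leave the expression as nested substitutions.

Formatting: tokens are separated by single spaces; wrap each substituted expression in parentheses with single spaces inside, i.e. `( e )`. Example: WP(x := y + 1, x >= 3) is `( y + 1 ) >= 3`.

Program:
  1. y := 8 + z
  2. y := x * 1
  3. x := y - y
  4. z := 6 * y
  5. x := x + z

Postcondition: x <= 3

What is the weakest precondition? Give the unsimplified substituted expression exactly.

post: x <= 3
stmt 5: x := x + z  -- replace 1 occurrence(s) of x with (x + z)
  => ( x + z ) <= 3
stmt 4: z := 6 * y  -- replace 1 occurrence(s) of z with (6 * y)
  => ( x + ( 6 * y ) ) <= 3
stmt 3: x := y - y  -- replace 1 occurrence(s) of x with (y - y)
  => ( ( y - y ) + ( 6 * y ) ) <= 3
stmt 2: y := x * 1  -- replace 3 occurrence(s) of y with (x * 1)
  => ( ( ( x * 1 ) - ( x * 1 ) ) + ( 6 * ( x * 1 ) ) ) <= 3
stmt 1: y := 8 + z  -- replace 0 occurrence(s) of y with (8 + z)
  => ( ( ( x * 1 ) - ( x * 1 ) ) + ( 6 * ( x * 1 ) ) ) <= 3

Answer: ( ( ( x * 1 ) - ( x * 1 ) ) + ( 6 * ( x * 1 ) ) ) <= 3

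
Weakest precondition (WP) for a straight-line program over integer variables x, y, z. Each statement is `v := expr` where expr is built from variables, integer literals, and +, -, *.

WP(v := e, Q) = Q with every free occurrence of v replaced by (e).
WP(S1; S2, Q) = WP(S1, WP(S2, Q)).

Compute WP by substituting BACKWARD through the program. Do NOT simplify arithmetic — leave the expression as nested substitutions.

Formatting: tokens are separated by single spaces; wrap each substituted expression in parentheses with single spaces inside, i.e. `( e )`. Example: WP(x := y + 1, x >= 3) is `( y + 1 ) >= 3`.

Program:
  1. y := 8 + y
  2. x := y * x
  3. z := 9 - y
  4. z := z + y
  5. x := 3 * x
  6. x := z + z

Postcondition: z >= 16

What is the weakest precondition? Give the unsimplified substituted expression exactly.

post: z >= 16
stmt 6: x := z + z  -- replace 0 occurrence(s) of x with (z + z)
  => z >= 16
stmt 5: x := 3 * x  -- replace 0 occurrence(s) of x with (3 * x)
  => z >= 16
stmt 4: z := z + y  -- replace 1 occurrence(s) of z with (z + y)
  => ( z + y ) >= 16
stmt 3: z := 9 - y  -- replace 1 occurrence(s) of z with (9 - y)
  => ( ( 9 - y ) + y ) >= 16
stmt 2: x := y * x  -- replace 0 occurrence(s) of x with (y * x)
  => ( ( 9 - y ) + y ) >= 16
stmt 1: y := 8 + y  -- replace 2 occurrence(s) of y with (8 + y)
  => ( ( 9 - ( 8 + y ) ) + ( 8 + y ) ) >= 16

Answer: ( ( 9 - ( 8 + y ) ) + ( 8 + y ) ) >= 16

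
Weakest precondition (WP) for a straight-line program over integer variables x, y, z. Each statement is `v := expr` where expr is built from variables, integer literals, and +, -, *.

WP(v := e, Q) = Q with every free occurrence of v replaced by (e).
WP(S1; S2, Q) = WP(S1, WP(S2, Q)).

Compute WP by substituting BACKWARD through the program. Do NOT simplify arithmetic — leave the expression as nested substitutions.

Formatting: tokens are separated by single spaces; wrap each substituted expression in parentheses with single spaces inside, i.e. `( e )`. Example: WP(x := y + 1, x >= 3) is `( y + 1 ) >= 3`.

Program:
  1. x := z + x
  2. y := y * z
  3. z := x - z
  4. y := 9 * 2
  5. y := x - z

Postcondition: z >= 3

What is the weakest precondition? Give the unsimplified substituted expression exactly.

Answer: ( ( z + x ) - z ) >= 3

Derivation:
post: z >= 3
stmt 5: y := x - z  -- replace 0 occurrence(s) of y with (x - z)
  => z >= 3
stmt 4: y := 9 * 2  -- replace 0 occurrence(s) of y with (9 * 2)
  => z >= 3
stmt 3: z := x - z  -- replace 1 occurrence(s) of z with (x - z)
  => ( x - z ) >= 3
stmt 2: y := y * z  -- replace 0 occurrence(s) of y with (y * z)
  => ( x - z ) >= 3
stmt 1: x := z + x  -- replace 1 occurrence(s) of x with (z + x)
  => ( ( z + x ) - z ) >= 3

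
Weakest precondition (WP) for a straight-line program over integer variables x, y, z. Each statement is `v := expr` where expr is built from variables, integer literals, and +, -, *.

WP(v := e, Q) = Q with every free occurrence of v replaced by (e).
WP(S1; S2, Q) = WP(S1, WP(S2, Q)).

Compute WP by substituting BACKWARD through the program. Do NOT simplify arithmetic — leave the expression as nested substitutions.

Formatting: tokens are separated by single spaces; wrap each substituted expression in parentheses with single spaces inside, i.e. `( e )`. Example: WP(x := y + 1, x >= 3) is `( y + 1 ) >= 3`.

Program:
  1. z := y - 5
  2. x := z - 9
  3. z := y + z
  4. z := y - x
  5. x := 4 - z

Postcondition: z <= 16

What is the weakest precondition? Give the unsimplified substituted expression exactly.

Answer: ( y - ( ( y - 5 ) - 9 ) ) <= 16

Derivation:
post: z <= 16
stmt 5: x := 4 - z  -- replace 0 occurrence(s) of x with (4 - z)
  => z <= 16
stmt 4: z := y - x  -- replace 1 occurrence(s) of z with (y - x)
  => ( y - x ) <= 16
stmt 3: z := y + z  -- replace 0 occurrence(s) of z with (y + z)
  => ( y - x ) <= 16
stmt 2: x := z - 9  -- replace 1 occurrence(s) of x with (z - 9)
  => ( y - ( z - 9 ) ) <= 16
stmt 1: z := y - 5  -- replace 1 occurrence(s) of z with (y - 5)
  => ( y - ( ( y - 5 ) - 9 ) ) <= 16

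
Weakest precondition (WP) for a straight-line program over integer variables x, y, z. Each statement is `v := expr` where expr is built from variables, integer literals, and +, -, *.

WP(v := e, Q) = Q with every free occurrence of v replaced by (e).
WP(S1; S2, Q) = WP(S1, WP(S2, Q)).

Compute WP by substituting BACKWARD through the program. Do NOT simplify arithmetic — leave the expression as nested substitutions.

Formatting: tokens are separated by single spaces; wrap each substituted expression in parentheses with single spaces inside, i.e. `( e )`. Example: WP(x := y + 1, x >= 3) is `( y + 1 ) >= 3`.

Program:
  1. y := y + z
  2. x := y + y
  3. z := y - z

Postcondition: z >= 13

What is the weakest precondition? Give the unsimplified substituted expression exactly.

post: z >= 13
stmt 3: z := y - z  -- replace 1 occurrence(s) of z with (y - z)
  => ( y - z ) >= 13
stmt 2: x := y + y  -- replace 0 occurrence(s) of x with (y + y)
  => ( y - z ) >= 13
stmt 1: y := y + z  -- replace 1 occurrence(s) of y with (y + z)
  => ( ( y + z ) - z ) >= 13

Answer: ( ( y + z ) - z ) >= 13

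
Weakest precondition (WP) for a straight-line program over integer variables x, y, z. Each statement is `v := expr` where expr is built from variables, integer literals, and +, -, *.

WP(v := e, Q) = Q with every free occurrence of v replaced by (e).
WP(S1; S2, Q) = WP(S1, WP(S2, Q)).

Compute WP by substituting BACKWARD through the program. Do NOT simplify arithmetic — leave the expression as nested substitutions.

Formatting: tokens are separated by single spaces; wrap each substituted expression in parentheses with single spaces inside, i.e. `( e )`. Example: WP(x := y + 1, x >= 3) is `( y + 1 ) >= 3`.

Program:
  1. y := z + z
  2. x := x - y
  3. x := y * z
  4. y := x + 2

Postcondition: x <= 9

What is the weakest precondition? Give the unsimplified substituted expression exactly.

Answer: ( ( z + z ) * z ) <= 9

Derivation:
post: x <= 9
stmt 4: y := x + 2  -- replace 0 occurrence(s) of y with (x + 2)
  => x <= 9
stmt 3: x := y * z  -- replace 1 occurrence(s) of x with (y * z)
  => ( y * z ) <= 9
stmt 2: x := x - y  -- replace 0 occurrence(s) of x with (x - y)
  => ( y * z ) <= 9
stmt 1: y := z + z  -- replace 1 occurrence(s) of y with (z + z)
  => ( ( z + z ) * z ) <= 9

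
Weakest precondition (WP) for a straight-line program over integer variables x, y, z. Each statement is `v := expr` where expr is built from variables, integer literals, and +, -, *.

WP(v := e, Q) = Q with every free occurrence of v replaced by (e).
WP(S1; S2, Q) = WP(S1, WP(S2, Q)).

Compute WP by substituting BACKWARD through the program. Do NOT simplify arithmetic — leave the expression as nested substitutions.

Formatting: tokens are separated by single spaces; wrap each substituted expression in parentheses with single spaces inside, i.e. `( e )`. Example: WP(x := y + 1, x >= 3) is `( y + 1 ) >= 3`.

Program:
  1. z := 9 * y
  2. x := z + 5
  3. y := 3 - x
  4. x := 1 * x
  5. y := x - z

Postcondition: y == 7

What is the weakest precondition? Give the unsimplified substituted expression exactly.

post: y == 7
stmt 5: y := x - z  -- replace 1 occurrence(s) of y with (x - z)
  => ( x - z ) == 7
stmt 4: x := 1 * x  -- replace 1 occurrence(s) of x with (1 * x)
  => ( ( 1 * x ) - z ) == 7
stmt 3: y := 3 - x  -- replace 0 occurrence(s) of y with (3 - x)
  => ( ( 1 * x ) - z ) == 7
stmt 2: x := z + 5  -- replace 1 occurrence(s) of x with (z + 5)
  => ( ( 1 * ( z + 5 ) ) - z ) == 7
stmt 1: z := 9 * y  -- replace 2 occurrence(s) of z with (9 * y)
  => ( ( 1 * ( ( 9 * y ) + 5 ) ) - ( 9 * y ) ) == 7

Answer: ( ( 1 * ( ( 9 * y ) + 5 ) ) - ( 9 * y ) ) == 7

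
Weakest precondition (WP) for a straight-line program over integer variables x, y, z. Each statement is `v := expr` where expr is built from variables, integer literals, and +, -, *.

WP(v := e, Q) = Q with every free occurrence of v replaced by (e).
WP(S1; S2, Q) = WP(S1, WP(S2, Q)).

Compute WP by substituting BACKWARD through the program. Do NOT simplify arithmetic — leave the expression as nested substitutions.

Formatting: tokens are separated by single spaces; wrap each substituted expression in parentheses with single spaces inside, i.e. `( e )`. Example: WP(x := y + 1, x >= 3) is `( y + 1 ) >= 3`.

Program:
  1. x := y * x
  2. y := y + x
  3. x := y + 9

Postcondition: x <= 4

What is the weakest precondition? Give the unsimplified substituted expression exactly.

post: x <= 4
stmt 3: x := y + 9  -- replace 1 occurrence(s) of x with (y + 9)
  => ( y + 9 ) <= 4
stmt 2: y := y + x  -- replace 1 occurrence(s) of y with (y + x)
  => ( ( y + x ) + 9 ) <= 4
stmt 1: x := y * x  -- replace 1 occurrence(s) of x with (y * x)
  => ( ( y + ( y * x ) ) + 9 ) <= 4

Answer: ( ( y + ( y * x ) ) + 9 ) <= 4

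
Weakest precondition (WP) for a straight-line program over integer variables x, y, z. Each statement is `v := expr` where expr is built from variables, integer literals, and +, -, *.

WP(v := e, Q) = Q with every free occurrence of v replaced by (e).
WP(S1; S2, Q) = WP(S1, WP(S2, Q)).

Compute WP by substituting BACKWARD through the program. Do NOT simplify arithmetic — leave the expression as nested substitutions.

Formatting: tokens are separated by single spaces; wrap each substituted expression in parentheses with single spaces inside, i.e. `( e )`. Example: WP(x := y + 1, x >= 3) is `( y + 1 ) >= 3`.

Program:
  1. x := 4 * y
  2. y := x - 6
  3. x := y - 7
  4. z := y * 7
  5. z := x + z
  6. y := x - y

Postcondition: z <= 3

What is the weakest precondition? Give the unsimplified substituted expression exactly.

post: z <= 3
stmt 6: y := x - y  -- replace 0 occurrence(s) of y with (x - y)
  => z <= 3
stmt 5: z := x + z  -- replace 1 occurrence(s) of z with (x + z)
  => ( x + z ) <= 3
stmt 4: z := y * 7  -- replace 1 occurrence(s) of z with (y * 7)
  => ( x + ( y * 7 ) ) <= 3
stmt 3: x := y - 7  -- replace 1 occurrence(s) of x with (y - 7)
  => ( ( y - 7 ) + ( y * 7 ) ) <= 3
stmt 2: y := x - 6  -- replace 2 occurrence(s) of y with (x - 6)
  => ( ( ( x - 6 ) - 7 ) + ( ( x - 6 ) * 7 ) ) <= 3
stmt 1: x := 4 * y  -- replace 2 occurrence(s) of x with (4 * y)
  => ( ( ( ( 4 * y ) - 6 ) - 7 ) + ( ( ( 4 * y ) - 6 ) * 7 ) ) <= 3

Answer: ( ( ( ( 4 * y ) - 6 ) - 7 ) + ( ( ( 4 * y ) - 6 ) * 7 ) ) <= 3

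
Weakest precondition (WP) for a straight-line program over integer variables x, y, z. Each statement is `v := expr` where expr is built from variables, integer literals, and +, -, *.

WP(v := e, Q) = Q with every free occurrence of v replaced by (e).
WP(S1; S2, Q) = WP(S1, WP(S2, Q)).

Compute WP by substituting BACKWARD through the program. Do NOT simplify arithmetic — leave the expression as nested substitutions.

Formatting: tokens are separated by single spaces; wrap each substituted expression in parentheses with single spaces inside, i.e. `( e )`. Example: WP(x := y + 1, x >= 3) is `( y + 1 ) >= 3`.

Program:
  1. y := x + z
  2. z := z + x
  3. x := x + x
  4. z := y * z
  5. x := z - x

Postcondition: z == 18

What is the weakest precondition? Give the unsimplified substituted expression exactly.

post: z == 18
stmt 5: x := z - x  -- replace 0 occurrence(s) of x with (z - x)
  => z == 18
stmt 4: z := y * z  -- replace 1 occurrence(s) of z with (y * z)
  => ( y * z ) == 18
stmt 3: x := x + x  -- replace 0 occurrence(s) of x with (x + x)
  => ( y * z ) == 18
stmt 2: z := z + x  -- replace 1 occurrence(s) of z with (z + x)
  => ( y * ( z + x ) ) == 18
stmt 1: y := x + z  -- replace 1 occurrence(s) of y with (x + z)
  => ( ( x + z ) * ( z + x ) ) == 18

Answer: ( ( x + z ) * ( z + x ) ) == 18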